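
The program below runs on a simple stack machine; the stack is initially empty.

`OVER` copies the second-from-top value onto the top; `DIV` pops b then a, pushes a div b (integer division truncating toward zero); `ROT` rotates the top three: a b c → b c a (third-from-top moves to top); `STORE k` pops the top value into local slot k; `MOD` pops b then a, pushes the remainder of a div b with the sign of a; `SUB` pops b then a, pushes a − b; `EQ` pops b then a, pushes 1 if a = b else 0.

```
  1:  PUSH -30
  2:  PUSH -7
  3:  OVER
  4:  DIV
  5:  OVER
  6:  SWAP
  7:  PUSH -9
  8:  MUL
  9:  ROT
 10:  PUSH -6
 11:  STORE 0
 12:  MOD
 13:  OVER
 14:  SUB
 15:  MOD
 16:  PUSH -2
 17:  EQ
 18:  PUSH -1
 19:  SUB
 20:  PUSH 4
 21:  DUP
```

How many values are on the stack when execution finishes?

3

PUSH -30 -> [-30]
PUSH -7  -> [-30, -7]
OVER     -> [-30, -7, -30]
DIV      -> [-30, 0]
OVER     -> [-30, 0, -30]
SWAP     -> [-30, -30, 0]
PUSH -9  -> [-30, -30, 0, -9]
MUL      -> [-30, -30, 0]
ROT      -> [-30, 0, -30]
PUSH -6  -> [-30, 0, -30, -6]
STORE 0  -> [-30, 0, -30]
MOD      -> [-30, 0]
OVER     -> [-30, 0, -30]
SUB      -> [-30, 30]
MOD      -> [0]
PUSH -2  -> [0, -2]
EQ       -> [0]
PUSH -1  -> [0, -1]
SUB      -> [1]
PUSH 4   -> [1, 4]
DUP      -> [1, 4, 4]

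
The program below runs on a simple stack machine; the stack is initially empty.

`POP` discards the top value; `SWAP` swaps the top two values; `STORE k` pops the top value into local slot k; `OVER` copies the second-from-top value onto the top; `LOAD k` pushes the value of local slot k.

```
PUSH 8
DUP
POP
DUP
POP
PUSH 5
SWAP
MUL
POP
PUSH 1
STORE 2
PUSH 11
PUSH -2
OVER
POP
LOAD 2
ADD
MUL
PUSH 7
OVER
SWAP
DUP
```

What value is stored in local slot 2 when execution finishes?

PUSH 8  -> 8
DUP     -> 8 8
POP     -> 8
DUP     -> 8 8
POP     -> 8
PUSH 5  -> 8 5
SWAP    -> 5 8
MUL     -> 40
POP     -> (empty)
PUSH 1  -> 1
STORE 2 -> (empty)
PUSH 11 -> 11
PUSH -2 -> 11 -2
OVER    -> 11 -2 11
POP     -> 11 -2
LOAD 2  -> 11 -2 1
ADD     -> 11 -1
MUL     -> -11
PUSH 7  -> -11 7
OVER    -> -11 7 -11
SWAP    -> -11 -11 7
DUP     -> -11 -11 7 7

1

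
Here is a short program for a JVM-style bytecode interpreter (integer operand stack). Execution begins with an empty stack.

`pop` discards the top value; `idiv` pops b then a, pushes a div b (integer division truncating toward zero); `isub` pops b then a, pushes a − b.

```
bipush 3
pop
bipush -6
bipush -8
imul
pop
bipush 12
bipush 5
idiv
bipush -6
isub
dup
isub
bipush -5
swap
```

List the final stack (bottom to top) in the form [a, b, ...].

bipush 3  : [3]
pop       : []
bipush -6 : [-6]
bipush -8 : [-6, -8]
imul      : [48]
pop       : []
bipush 12 : [12]
bipush 5  : [12, 5]
idiv      : [2]
bipush -6 : [2, -6]
isub      : [8]
dup       : [8, 8]
isub      : [0]
bipush -5 : [0, -5]
swap      : [-5, 0]

[-5, 0]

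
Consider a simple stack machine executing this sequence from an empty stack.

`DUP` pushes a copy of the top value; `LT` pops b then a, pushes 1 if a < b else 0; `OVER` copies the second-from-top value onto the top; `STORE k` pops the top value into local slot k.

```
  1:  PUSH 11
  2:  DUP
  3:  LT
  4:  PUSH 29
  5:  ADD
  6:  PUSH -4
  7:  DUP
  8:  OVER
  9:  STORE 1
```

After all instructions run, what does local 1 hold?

-4

PUSH 11 → [11]
DUP     → [11, 11]
LT      → [0]
PUSH 29 → [0, 29]
ADD     → [29]
PUSH -4 → [29, -4]
DUP     → [29, -4, -4]
OVER    → [29, -4, -4, -4]
STORE 1 → [29, -4, -4]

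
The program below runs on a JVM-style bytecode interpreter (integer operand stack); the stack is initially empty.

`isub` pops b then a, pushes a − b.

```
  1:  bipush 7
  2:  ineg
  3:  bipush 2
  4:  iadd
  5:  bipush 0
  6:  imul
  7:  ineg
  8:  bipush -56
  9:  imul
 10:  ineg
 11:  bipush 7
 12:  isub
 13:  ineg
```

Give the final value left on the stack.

7

bipush 7   -> [7]
ineg       -> [-7]
bipush 2   -> [-7, 2]
iadd       -> [-5]
bipush 0   -> [-5, 0]
imul       -> [0]
ineg       -> [0]
bipush -56 -> [0, -56]
imul       -> [0]
ineg       -> [0]
bipush 7   -> [0, 7]
isub       -> [-7]
ineg       -> [7]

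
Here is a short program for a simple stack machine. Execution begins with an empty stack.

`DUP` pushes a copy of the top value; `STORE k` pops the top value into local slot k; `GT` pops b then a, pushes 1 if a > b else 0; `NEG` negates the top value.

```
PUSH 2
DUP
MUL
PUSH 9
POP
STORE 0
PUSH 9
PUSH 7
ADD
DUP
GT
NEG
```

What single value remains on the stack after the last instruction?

0

PUSH 2  -> [2]
DUP     -> [2, 2]
MUL     -> [4]
PUSH 9  -> [4, 9]
POP     -> [4]
STORE 0 -> []
PUSH 9  -> [9]
PUSH 7  -> [9, 7]
ADD     -> [16]
DUP     -> [16, 16]
GT      -> [0]
NEG     -> [0]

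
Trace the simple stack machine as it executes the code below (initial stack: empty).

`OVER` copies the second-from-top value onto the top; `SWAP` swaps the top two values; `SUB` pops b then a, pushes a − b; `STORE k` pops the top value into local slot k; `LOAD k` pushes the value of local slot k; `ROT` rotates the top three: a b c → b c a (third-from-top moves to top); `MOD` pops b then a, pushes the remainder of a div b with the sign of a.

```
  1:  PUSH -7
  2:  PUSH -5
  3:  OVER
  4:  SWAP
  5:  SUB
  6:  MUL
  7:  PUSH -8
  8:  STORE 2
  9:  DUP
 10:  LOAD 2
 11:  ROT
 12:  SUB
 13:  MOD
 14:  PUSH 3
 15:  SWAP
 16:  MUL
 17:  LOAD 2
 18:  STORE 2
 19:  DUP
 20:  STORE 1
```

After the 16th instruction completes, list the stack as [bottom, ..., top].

PUSH -7  -7
PUSH -5  -7 -5
OVER     -7 -5 -7
SWAP     -7 -7 -5
SUB      -7 -2
MUL      14
PUSH -8  14 -8
STORE 2  14
DUP      14 14
LOAD 2   14 14 -8
ROT      14 -8 14
SUB      14 -22
MOD      14
PUSH 3   14 3
SWAP     3 14
MUL      42

[42]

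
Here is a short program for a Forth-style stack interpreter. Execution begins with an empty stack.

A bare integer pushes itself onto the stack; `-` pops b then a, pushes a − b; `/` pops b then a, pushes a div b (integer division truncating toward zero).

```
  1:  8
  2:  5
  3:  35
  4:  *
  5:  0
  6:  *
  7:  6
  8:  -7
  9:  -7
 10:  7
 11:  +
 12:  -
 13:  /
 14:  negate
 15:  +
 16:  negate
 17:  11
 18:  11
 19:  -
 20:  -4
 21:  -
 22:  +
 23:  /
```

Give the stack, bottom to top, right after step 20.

8       8
5       8 5
35      8 5 35
*       8 175
0       8 175 0
*       8 0
6       8 0 6
-7      8 0 6 -7
-7      8 0 6 -7 -7
7       8 0 6 -7 -7 7
+       8 0 6 -7 0
-       8 0 6 -7
/       8 0 0
negate  8 0 0
+       8 0
negate  8 0
11      8 0 11
11      8 0 11 11
-       8 0 0
-4      8 0 0 -4

[8, 0, 0, -4]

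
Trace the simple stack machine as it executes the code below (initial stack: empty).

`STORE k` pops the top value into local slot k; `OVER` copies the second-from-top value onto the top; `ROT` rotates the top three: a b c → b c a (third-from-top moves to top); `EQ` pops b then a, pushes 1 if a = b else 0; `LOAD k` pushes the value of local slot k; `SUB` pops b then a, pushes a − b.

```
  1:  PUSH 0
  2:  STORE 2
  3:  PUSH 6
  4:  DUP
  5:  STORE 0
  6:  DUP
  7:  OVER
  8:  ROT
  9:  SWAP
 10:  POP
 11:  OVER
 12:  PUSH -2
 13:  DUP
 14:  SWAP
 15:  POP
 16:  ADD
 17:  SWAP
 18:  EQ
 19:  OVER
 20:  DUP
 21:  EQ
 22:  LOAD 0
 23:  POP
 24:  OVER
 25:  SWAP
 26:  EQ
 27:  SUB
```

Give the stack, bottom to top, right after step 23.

PUSH 0  → 0
STORE 2 → (empty)
PUSH 6  → 6
DUP     → 6 6
STORE 0 → 6
DUP     → 6 6
OVER    → 6 6 6
ROT     → 6 6 6
SWAP    → 6 6 6
POP     → 6 6
OVER    → 6 6 6
PUSH -2 → 6 6 6 -2
DUP     → 6 6 6 -2 -2
SWAP    → 6 6 6 -2 -2
POP     → 6 6 6 -2
ADD     → 6 6 4
SWAP    → 6 4 6
EQ      → 6 0
OVER    → 6 0 6
DUP     → 6 0 6 6
EQ      → 6 0 1
LOAD 0  → 6 0 1 6
POP     → 6 0 1

[6, 0, 1]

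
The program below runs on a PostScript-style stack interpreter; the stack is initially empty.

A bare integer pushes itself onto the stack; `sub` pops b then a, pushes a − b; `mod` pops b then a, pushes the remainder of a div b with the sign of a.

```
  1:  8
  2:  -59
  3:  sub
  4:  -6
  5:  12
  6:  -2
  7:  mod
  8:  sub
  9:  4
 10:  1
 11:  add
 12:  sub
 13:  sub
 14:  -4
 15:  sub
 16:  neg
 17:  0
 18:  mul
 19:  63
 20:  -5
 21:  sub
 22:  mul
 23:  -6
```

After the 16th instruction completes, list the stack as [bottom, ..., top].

8   : 8
-59 : 8 -59
sub : 67
-6  : 67 -6
12  : 67 -6 12
-2  : 67 -6 12 -2
mod : 67 -6 0
sub : 67 -6
4   : 67 -6 4
1   : 67 -6 4 1
add : 67 -6 5
sub : 67 -11
sub : 78
-4  : 78 -4
sub : 82
neg : -82

[-82]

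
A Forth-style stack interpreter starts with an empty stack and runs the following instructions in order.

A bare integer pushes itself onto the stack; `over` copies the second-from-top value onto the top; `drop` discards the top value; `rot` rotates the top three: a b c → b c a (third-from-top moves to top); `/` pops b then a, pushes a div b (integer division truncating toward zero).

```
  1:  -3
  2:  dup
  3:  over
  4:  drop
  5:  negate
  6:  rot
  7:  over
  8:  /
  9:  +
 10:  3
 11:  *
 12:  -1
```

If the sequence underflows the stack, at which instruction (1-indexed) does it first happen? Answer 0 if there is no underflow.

-3     : [-3]
dup    : [-3, -3]
over   : [-3, -3, -3]
drop   : [-3, -3]
negate : [-3, 3]
rot  — needs 3 operands, stack has 2 → underflow

6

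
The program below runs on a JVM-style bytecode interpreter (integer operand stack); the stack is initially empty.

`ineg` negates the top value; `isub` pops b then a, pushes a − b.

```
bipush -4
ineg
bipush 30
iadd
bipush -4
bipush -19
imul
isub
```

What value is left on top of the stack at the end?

-42

bipush -4  : -4
ineg       : 4
bipush 30  : 4 30
iadd       : 34
bipush -4  : 34 -4
bipush -19 : 34 -4 -19
imul       : 34 76
isub       : -42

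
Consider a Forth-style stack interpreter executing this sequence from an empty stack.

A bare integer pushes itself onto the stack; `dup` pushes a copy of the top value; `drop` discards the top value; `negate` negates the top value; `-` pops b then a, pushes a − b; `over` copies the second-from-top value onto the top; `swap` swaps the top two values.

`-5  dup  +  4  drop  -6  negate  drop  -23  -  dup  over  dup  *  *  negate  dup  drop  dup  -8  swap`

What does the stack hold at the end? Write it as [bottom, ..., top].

-5      -5
dup     -5 -5
+       -10
4       -10 4
drop    -10
-6      -10 -6
negate  -10 6
drop    -10
-23     -10 -23
-       13
dup     13 13
over    13 13 13
dup     13 13 13 13
*       13 13 169
*       13 2197
negate  13 -2197
dup     13 -2197 -2197
drop    13 -2197
dup     13 -2197 -2197
-8      13 -2197 -2197 -8
swap    13 -2197 -8 -2197

[13, -2197, -8, -2197]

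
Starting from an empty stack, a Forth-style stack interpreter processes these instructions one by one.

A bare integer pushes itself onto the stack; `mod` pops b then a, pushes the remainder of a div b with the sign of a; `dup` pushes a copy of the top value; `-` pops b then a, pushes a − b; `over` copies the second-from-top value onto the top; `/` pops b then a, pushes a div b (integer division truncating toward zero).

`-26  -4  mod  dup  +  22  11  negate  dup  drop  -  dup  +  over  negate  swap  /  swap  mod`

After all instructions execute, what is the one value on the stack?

0

-26    : -26
-4     : -26 -4
mod    : -2
dup    : -2 -2
+      : -4
22     : -4 22
11     : -4 22 11
negate : -4 22 -11
dup    : -4 22 -11 -11
drop   : -4 22 -11
-      : -4 33
dup    : -4 33 33
+      : -4 66
over   : -4 66 -4
negate : -4 66 4
swap   : -4 4 66
/      : -4 0
swap   : 0 -4
mod    : 0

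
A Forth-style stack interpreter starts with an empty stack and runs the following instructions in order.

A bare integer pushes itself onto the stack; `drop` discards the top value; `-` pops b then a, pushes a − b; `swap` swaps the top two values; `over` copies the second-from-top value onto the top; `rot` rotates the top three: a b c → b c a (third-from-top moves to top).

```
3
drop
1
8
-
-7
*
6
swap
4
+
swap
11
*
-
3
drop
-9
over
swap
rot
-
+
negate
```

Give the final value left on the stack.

3       3
drop    (empty)
1       1
8       1 8
-       -7
-7      -7 -7
*       49
6       49 6
swap    6 49
4       6 49 4
+       6 53
swap    53 6
11      53 6 11
*       53 66
-       -13
3       -13 3
drop    -13
-9      -13 -9
over    -13 -9 -13
swap    -13 -13 -9
rot     -13 -9 -13
-       -13 4
+       -9
negate  9

9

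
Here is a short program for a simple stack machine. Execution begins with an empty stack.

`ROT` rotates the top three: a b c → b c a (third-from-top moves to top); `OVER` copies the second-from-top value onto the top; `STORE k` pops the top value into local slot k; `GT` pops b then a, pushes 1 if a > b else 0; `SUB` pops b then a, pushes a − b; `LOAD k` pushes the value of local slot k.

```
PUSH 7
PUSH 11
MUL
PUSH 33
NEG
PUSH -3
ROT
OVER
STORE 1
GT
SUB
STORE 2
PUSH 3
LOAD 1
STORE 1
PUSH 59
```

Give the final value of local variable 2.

-33

PUSH 7  → 7
PUSH 11 → 7 11
MUL     → 77
PUSH 33 → 77 33
NEG     → 77 -33
PUSH -3 → 77 -33 -3
ROT     → -33 -3 77
OVER    → -33 -3 77 -3
STORE 1 → -33 -3 77
GT      → -33 0
SUB     → -33
STORE 2 → (empty)
PUSH 3  → 3
LOAD 1  → 3 -3
STORE 1 → 3
PUSH 59 → 3 59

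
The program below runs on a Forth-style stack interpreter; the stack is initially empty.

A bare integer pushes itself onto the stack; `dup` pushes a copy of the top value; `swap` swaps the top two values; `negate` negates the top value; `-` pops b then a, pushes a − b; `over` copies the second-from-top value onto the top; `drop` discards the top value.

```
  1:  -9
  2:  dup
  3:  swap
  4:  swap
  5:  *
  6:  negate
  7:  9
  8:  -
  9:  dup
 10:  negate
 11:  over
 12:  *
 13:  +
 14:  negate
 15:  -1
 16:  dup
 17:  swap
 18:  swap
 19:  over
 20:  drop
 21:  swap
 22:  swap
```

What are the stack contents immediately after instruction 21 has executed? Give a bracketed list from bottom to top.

[8190, -1, -1]

-9     -> -9
dup    -> -9 -9
swap   -> -9 -9
swap   -> -9 -9
*      -> 81
negate -> -81
9      -> -81 9
-      -> -90
dup    -> -90 -90
negate -> -90 90
over   -> -90 90 -90
*      -> -90 -8100
+      -> -8190
negate -> 8190
-1     -> 8190 -1
dup    -> 8190 -1 -1
swap   -> 8190 -1 -1
swap   -> 8190 -1 -1
over   -> 8190 -1 -1 -1
drop   -> 8190 -1 -1
swap   -> 8190 -1 -1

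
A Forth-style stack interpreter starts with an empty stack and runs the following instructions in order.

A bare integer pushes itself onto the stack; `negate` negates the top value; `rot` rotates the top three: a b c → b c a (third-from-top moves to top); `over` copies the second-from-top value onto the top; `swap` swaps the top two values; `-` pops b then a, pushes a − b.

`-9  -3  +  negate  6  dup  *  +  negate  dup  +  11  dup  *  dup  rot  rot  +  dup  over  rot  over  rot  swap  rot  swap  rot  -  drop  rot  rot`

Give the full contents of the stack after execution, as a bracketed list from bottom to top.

-9      [-9]
-3      [-9, -3]
+       [-12]
negate  [12]
6       [12, 6]
dup     [12, 6, 6]
*       [12, 36]
+       [48]
negate  [-48]
dup     [-48, -48]
+       [-96]
11      [-96, 11]
dup     [-96, 11, 11]
*       [-96, 121]
dup     [-96, 121, 121]
rot     [121, 121, -96]
rot     [121, -96, 121]
+       [121, 25]
dup     [121, 25, 25]
over    [121, 25, 25, 25]
rot     [121, 25, 25, 25]
over    [121, 25, 25, 25, 25]
rot     [121, 25, 25, 25, 25]
swap    [121, 25, 25, 25, 25]
rot     [121, 25, 25, 25, 25]
swap    [121, 25, 25, 25, 25]
rot     [121, 25, 25, 25, 25]
-       [121, 25, 25, 0]
drop    [121, 25, 25]
rot     [25, 25, 121]
rot     [25, 121, 25]

[25, 121, 25]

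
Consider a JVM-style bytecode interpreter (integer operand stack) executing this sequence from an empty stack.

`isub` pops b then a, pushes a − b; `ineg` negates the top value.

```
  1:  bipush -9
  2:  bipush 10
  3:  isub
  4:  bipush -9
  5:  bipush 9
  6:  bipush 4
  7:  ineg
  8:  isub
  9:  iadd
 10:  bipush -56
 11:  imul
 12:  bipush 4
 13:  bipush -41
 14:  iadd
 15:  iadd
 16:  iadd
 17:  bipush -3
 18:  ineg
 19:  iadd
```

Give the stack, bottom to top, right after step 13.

bipush -9  -> [-9]
bipush 10  -> [-9, 10]
isub       -> [-19]
bipush -9  -> [-19, -9]
bipush 9   -> [-19, -9, 9]
bipush 4   -> [-19, -9, 9, 4]
ineg       -> [-19, -9, 9, -4]
isub       -> [-19, -9, 13]
iadd       -> [-19, 4]
bipush -56 -> [-19, 4, -56]
imul       -> [-19, -224]
bipush 4   -> [-19, -224, 4]
bipush -41 -> [-19, -224, 4, -41]

[-19, -224, 4, -41]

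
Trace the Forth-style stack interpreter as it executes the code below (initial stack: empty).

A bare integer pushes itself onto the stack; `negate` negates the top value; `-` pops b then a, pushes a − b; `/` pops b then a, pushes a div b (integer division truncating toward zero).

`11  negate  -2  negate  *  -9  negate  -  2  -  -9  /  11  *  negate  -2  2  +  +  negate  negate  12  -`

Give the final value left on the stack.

11     -> [11]
negate -> [-11]
-2     -> [-11, -2]
negate -> [-11, 2]
*      -> [-22]
-9     -> [-22, -9]
negate -> [-22, 9]
-      -> [-31]
2      -> [-31, 2]
-      -> [-33]
-9     -> [-33, -9]
/      -> [3]
11     -> [3, 11]
*      -> [33]
negate -> [-33]
-2     -> [-33, -2]
2      -> [-33, -2, 2]
+      -> [-33, 0]
+      -> [-33]
negate -> [33]
negate -> [-33]
12     -> [-33, 12]
-      -> [-45]

-45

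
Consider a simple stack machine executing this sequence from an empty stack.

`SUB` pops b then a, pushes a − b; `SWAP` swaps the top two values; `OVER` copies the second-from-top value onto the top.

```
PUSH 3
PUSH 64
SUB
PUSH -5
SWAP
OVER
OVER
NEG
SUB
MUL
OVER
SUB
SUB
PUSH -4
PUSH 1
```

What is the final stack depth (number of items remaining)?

PUSH 3  -> [3]
PUSH 64 -> [3, 64]
SUB     -> [-61]
PUSH -5 -> [-61, -5]
SWAP    -> [-5, -61]
OVER    -> [-5, -61, -5]
OVER    -> [-5, -61, -5, -61]
NEG     -> [-5, -61, -5, 61]
SUB     -> [-5, -61, -66]
MUL     -> [-5, 4026]
OVER    -> [-5, 4026, -5]
SUB     -> [-5, 4031]
SUB     -> [-4036]
PUSH -4 -> [-4036, -4]
PUSH 1  -> [-4036, -4, 1]

3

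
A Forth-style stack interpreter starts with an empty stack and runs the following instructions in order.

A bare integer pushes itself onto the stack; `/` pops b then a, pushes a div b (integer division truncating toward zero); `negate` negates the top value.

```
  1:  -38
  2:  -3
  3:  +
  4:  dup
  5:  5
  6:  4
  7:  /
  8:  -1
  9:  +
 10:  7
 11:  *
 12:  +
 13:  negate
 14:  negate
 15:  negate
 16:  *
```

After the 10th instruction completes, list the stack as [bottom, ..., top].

[-41, -41, 0, 7]

-38  -38
-3   -38 -3
+    -41
dup  -41 -41
5    -41 -41 5
4    -41 -41 5 4
/    -41 -41 1
-1   -41 -41 1 -1
+    -41 -41 0
7    -41 -41 0 7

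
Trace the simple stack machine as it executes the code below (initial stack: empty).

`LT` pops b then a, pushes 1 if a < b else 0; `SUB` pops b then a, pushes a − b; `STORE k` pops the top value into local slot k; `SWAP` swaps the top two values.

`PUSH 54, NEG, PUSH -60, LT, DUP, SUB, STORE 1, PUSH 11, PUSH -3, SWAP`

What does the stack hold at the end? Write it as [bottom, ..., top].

PUSH 54  -> 54
NEG      -> -54
PUSH -60 -> -54 -60
LT       -> 0
DUP      -> 0 0
SUB      -> 0
STORE 1  -> (empty)
PUSH 11  -> 11
PUSH -3  -> 11 -3
SWAP     -> -3 11

[-3, 11]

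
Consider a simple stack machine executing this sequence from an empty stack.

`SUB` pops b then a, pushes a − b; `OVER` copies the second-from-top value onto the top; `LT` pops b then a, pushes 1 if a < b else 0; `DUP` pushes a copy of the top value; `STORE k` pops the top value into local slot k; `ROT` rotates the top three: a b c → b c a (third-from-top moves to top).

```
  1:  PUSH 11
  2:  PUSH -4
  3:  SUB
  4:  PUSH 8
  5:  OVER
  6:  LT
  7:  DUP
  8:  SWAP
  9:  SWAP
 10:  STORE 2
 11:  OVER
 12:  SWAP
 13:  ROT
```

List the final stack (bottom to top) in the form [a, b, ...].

PUSH 11 -> [11]
PUSH -4 -> [11, -4]
SUB     -> [15]
PUSH 8  -> [15, 8]
OVER    -> [15, 8, 15]
LT      -> [15, 1]
DUP     -> [15, 1, 1]
SWAP    -> [15, 1, 1]
SWAP    -> [15, 1, 1]
STORE 2 -> [15, 1]
OVER    -> [15, 1, 15]
SWAP    -> [15, 15, 1]
ROT     -> [15, 1, 15]

[15, 1, 15]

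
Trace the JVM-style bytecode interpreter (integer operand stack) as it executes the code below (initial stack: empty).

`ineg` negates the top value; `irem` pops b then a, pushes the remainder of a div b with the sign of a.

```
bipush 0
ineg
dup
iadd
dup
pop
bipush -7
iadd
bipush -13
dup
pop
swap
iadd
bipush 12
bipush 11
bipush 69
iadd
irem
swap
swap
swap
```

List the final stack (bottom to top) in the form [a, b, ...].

[12, -20]

bipush 0    0
ineg        0
dup         0 0
iadd        0
dup         0 0
pop         0
bipush -7   0 -7
iadd        -7
bipush -13  -7 -13
dup         -7 -13 -13
pop         -7 -13
swap        -13 -7
iadd        -20
bipush 12   -20 12
bipush 11   -20 12 11
bipush 69   -20 12 11 69
iadd        -20 12 80
irem        -20 12
swap        12 -20
swap        -20 12
swap        12 -20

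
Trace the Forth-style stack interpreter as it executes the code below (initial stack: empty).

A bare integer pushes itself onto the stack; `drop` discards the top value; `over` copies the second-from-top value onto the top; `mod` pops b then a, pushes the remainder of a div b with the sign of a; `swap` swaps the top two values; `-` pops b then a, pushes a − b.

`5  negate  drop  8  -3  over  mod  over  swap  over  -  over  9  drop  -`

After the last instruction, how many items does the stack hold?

3

5       5
negate  -5
drop    (empty)
8       8
-3      8 -3
over    8 -3 8
mod     8 -3
over    8 -3 8
swap    8 8 -3
over    8 8 -3 8
-       8 8 -11
over    8 8 -11 8
9       8 8 -11 8 9
drop    8 8 -11 8
-       8 8 -19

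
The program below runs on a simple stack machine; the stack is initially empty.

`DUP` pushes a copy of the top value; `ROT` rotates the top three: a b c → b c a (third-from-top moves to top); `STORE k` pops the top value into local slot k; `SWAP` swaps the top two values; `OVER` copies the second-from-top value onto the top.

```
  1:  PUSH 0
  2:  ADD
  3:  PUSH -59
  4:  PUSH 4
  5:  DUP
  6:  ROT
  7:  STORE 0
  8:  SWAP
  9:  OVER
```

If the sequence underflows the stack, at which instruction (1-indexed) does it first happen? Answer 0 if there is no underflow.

PUSH 0 → [0]
ADD  — needs 2 operands, stack has 1 → underflow

2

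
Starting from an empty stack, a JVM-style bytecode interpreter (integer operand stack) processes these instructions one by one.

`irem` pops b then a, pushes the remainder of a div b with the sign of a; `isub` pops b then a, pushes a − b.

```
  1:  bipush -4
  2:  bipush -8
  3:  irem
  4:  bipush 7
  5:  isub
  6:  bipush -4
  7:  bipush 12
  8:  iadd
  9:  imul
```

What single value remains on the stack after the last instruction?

-88

bipush -4 → [-4]
bipush -8 → [-4, -8]
irem      → [-4]
bipush 7  → [-4, 7]
isub      → [-11]
bipush -4 → [-11, -4]
bipush 12 → [-11, -4, 12]
iadd      → [-11, 8]
imul      → [-88]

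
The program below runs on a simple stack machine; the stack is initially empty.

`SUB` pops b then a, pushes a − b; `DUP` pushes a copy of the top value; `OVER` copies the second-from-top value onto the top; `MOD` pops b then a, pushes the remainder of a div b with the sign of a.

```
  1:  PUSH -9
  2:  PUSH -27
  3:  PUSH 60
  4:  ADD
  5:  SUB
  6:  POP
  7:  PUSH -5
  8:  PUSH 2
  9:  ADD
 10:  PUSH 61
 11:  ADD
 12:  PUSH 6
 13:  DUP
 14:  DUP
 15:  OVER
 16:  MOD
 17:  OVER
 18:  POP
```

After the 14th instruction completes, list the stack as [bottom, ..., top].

PUSH -9   -9
PUSH -27  -9 -27
PUSH 60   -9 -27 60
ADD       -9 33
SUB       -42
POP       (empty)
PUSH -5   -5
PUSH 2    -5 2
ADD       -3
PUSH 61   -3 61
ADD       58
PUSH 6    58 6
DUP       58 6 6
DUP       58 6 6 6

[58, 6, 6, 6]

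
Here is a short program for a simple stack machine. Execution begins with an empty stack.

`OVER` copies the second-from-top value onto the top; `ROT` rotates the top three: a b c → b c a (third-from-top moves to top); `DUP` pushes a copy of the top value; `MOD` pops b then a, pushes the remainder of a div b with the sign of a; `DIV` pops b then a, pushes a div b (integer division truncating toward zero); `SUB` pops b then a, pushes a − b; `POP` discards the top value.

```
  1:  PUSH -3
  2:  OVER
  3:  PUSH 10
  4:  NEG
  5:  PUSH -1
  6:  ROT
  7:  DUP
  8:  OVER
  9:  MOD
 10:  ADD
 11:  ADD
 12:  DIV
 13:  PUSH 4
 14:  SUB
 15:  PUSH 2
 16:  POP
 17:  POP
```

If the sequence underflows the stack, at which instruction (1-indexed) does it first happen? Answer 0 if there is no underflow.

PUSH -3 → [-3]
OVER  — needs 2 operands, stack has 1 → underflow

2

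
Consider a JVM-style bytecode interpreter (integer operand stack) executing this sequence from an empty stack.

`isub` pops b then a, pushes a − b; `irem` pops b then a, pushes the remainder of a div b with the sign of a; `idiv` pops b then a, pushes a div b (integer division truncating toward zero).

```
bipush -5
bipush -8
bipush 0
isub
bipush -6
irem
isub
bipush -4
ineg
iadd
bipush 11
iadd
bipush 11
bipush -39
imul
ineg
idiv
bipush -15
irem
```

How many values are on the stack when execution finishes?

1

bipush -5  → -5
bipush -8  → -5 -8
bipush 0   → -5 -8 0
isub       → -5 -8
bipush -6  → -5 -8 -6
irem       → -5 -2
isub       → -3
bipush -4  → -3 -4
ineg       → -3 4
iadd       → 1
bipush 11  → 1 11
iadd       → 12
bipush 11  → 12 11
bipush -39 → 12 11 -39
imul       → 12 -429
ineg       → 12 429
idiv       → 0
bipush -15 → 0 -15
irem       → 0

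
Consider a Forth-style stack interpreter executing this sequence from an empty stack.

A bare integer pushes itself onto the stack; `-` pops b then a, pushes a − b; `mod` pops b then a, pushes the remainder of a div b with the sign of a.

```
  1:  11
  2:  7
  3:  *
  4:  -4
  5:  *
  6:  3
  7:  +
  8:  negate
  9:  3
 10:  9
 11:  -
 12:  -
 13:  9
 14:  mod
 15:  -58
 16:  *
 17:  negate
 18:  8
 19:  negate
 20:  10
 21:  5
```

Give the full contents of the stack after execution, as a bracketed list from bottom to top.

11      [11]
7       [11, 7]
*       [77]
-4      [77, -4]
*       [-308]
3       [-308, 3]
+       [-305]
negate  [305]
3       [305, 3]
9       [305, 3, 9]
-       [305, -6]
-       [311]
9       [311, 9]
mod     [5]
-58     [5, -58]
*       [-290]
negate  [290]
8       [290, 8]
negate  [290, -8]
10      [290, -8, 10]
5       [290, -8, 10, 5]

[290, -8, 10, 5]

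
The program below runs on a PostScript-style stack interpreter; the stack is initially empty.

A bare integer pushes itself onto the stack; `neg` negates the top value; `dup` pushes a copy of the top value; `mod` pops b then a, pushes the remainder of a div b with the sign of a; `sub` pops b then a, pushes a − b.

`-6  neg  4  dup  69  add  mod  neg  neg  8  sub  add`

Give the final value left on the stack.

-6  → [-6]
neg → [6]
4   → [6, 4]
dup → [6, 4, 4]
69  → [6, 4, 4, 69]
add → [6, 4, 73]
mod → [6, 4]
neg → [6, -4]
neg → [6, 4]
8   → [6, 4, 8]
sub → [6, -4]
add → [2]

2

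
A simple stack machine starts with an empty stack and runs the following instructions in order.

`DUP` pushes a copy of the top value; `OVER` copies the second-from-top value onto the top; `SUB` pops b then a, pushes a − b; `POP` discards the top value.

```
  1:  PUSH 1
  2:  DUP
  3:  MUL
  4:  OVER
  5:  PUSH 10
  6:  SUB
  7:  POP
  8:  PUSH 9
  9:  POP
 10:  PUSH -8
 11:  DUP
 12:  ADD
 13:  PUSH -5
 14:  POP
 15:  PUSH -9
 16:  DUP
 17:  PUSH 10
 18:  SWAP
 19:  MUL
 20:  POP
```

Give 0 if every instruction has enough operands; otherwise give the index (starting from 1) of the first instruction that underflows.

PUSH 1 -> [1]
DUP    -> [1, 1]
MUL    -> [1]
OVER  — needs 2 operands, stack has 1 → underflow

4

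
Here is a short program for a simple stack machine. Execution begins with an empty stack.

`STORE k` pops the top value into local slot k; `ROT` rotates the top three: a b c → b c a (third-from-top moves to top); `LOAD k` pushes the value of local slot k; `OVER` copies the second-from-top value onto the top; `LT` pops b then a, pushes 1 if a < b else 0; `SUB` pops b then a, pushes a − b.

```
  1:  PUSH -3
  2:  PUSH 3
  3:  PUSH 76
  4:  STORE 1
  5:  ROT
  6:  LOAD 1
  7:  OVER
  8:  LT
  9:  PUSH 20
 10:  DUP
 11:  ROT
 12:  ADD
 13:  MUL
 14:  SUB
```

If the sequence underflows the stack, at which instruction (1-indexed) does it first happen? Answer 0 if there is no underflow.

5

PUSH -3 -> [-3]
PUSH 3  -> [-3, 3]
PUSH 76 -> [-3, 3, 76]
STORE 1 -> [-3, 3]
ROT  — needs 3 operands, stack has 2 → underflow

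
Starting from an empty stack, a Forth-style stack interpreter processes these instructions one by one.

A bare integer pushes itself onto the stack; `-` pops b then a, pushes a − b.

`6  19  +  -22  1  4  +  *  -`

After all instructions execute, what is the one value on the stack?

6   → [6]
19  → [6, 19]
+   → [25]
-22 → [25, -22]
1   → [25, -22, 1]
4   → [25, -22, 1, 4]
+   → [25, -22, 5]
*   → [25, -110]
-   → [135]

135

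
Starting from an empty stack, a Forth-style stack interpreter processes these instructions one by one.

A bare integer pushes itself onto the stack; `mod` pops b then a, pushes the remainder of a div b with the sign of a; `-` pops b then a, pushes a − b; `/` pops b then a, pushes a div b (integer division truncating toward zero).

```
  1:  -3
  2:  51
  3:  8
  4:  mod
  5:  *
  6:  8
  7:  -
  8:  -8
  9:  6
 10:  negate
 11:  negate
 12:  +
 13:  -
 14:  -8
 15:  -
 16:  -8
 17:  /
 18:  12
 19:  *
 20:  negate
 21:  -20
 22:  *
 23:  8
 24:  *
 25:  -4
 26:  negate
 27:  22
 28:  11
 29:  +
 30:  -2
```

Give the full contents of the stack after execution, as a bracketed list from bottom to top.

[0, 4, 33, -2]

-3     : [-3]
51     : [-3, 51]
8      : [-3, 51, 8]
mod    : [-3, 3]
*      : [-9]
8      : [-9, 8]
-      : [-17]
-8     : [-17, -8]
6      : [-17, -8, 6]
negate : [-17, -8, -6]
negate : [-17, -8, 6]
+      : [-17, -2]
-      : [-15]
-8     : [-15, -8]
-      : [-7]
-8     : [-7, -8]
/      : [0]
12     : [0, 12]
*      : [0]
negate : [0]
-20    : [0, -20]
*      : [0]
8      : [0, 8]
*      : [0]
-4     : [0, -4]
negate : [0, 4]
22     : [0, 4, 22]
11     : [0, 4, 22, 11]
+      : [0, 4, 33]
-2     : [0, 4, 33, -2]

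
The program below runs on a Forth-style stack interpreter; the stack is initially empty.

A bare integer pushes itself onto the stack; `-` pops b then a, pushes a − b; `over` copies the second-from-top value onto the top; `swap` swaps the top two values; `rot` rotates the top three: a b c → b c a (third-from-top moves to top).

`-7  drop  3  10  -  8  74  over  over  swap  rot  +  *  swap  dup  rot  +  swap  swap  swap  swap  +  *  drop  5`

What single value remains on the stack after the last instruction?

5

-7    [-7]
drop  []
3     [3]
10    [3, 10]
-     [-7]
8     [-7, 8]
74    [-7, 8, 74]
over  [-7, 8, 74, 8]
over  [-7, 8, 74, 8, 74]
swap  [-7, 8, 74, 74, 8]
rot   [-7, 8, 74, 8, 74]
+     [-7, 8, 74, 82]
*     [-7, 8, 6068]
swap  [-7, 6068, 8]
dup   [-7, 6068, 8, 8]
rot   [-7, 8, 8, 6068]
+     [-7, 8, 6076]
swap  [-7, 6076, 8]
swap  [-7, 8, 6076]
swap  [-7, 6076, 8]
swap  [-7, 8, 6076]
+     [-7, 6084]
*     [-42588]
drop  []
5     [5]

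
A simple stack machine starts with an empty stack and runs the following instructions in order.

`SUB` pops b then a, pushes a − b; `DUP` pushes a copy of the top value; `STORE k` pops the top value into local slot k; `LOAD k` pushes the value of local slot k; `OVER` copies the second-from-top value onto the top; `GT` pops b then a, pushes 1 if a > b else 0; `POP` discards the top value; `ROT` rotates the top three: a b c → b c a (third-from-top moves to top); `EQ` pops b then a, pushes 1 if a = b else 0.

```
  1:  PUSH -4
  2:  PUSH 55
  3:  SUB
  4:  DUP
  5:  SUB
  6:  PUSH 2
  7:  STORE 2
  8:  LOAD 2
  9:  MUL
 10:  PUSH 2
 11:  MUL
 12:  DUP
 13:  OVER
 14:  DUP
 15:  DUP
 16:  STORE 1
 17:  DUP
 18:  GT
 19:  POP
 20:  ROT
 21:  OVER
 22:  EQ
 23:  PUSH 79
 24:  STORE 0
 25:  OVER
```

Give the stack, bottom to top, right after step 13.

[0, 0, 0]

PUSH -4 → -4
PUSH 55 → -4 55
SUB     → -59
DUP     → -59 -59
SUB     → 0
PUSH 2  → 0 2
STORE 2 → 0
LOAD 2  → 0 2
MUL     → 0
PUSH 2  → 0 2
MUL     → 0
DUP     → 0 0
OVER    → 0 0 0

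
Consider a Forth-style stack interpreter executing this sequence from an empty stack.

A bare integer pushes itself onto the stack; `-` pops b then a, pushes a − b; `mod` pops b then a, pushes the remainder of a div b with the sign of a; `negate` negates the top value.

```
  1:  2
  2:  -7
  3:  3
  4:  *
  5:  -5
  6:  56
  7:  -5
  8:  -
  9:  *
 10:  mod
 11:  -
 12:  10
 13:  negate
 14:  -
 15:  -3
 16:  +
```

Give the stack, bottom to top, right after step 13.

2      : 2
-7     : 2 -7
3      : 2 -7 3
*      : 2 -21
-5     : 2 -21 -5
56     : 2 -21 -5 56
-5     : 2 -21 -5 56 -5
-      : 2 -21 -5 61
*      : 2 -21 -305
mod    : 2 -21
-      : 23
10     : 23 10
negate : 23 -10

[23, -10]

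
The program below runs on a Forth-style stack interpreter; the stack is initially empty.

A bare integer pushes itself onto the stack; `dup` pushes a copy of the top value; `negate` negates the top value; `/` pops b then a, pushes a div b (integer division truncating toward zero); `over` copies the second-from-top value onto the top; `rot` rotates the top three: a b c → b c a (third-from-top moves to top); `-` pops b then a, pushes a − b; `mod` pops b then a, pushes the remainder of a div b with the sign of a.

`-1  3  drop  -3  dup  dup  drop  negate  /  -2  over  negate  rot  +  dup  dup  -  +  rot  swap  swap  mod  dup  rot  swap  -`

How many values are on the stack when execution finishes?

-1      -1
3       -1 3
drop    -1
-3      -1 -3
dup     -1 -3 -3
dup     -1 -3 -3 -3
drop    -1 -3 -3
negate  -1 -3 3
/       -1 -1
-2      -1 -1 -2
over    -1 -1 -2 -1
negate  -1 -1 -2 1
rot     -1 -2 1 -1
+       -1 -2 0
dup     -1 -2 0 0
dup     -1 -2 0 0 0
-       -1 -2 0 0
+       -1 -2 0
rot     -2 0 -1
swap    -2 -1 0
swap    -2 0 -1
mod     -2 0
dup     -2 0 0
rot     0 0 -2
swap    0 -2 0
-       0 -2

2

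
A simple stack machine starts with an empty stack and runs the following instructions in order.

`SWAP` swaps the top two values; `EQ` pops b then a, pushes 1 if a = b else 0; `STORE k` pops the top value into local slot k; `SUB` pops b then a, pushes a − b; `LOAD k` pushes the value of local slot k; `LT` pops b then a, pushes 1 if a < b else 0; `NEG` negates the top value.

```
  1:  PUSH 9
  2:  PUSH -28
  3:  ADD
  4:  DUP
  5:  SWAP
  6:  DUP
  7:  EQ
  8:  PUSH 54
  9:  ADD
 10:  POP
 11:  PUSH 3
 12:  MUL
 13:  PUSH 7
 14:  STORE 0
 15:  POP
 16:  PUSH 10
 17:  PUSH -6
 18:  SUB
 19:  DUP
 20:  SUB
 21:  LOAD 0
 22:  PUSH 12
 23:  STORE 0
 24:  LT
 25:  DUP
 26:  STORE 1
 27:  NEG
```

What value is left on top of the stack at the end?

-1

PUSH 9    [9]
PUSH -28  [9, -28]
ADD       [-19]
DUP       [-19, -19]
SWAP      [-19, -19]
DUP       [-19, -19, -19]
EQ        [-19, 1]
PUSH 54   [-19, 1, 54]
ADD       [-19, 55]
POP       [-19]
PUSH 3    [-19, 3]
MUL       [-57]
PUSH 7    [-57, 7]
STORE 0   [-57]
POP       []
PUSH 10   [10]
PUSH -6   [10, -6]
SUB       [16]
DUP       [16, 16]
SUB       [0]
LOAD 0    [0, 7]
PUSH 12   [0, 7, 12]
STORE 0   [0, 7]
LT        [1]
DUP       [1, 1]
STORE 1   [1]
NEG       [-1]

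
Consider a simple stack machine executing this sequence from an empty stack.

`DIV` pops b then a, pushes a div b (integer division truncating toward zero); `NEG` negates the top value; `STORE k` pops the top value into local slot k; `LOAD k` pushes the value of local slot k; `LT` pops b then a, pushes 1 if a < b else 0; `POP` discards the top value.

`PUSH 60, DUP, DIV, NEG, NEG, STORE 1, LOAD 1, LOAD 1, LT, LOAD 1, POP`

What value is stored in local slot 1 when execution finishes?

PUSH 60 : [60]
DUP     : [60, 60]
DIV     : [1]
NEG     : [-1]
NEG     : [1]
STORE 1 : []
LOAD 1  : [1]
LOAD 1  : [1, 1]
LT      : [0]
LOAD 1  : [0, 1]
POP     : [0]

1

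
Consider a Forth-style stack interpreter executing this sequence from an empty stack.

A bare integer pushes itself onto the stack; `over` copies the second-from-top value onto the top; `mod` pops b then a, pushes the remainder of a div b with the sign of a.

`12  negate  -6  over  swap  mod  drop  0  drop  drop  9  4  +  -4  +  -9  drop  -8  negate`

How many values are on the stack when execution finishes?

2

12     -> [12]
negate -> [-12]
-6     -> [-12, -6]
over   -> [-12, -6, -12]
swap   -> [-12, -12, -6]
mod    -> [-12, 0]
drop   -> [-12]
0      -> [-12, 0]
drop   -> [-12]
drop   -> []
9      -> [9]
4      -> [9, 4]
+      -> [13]
-4     -> [13, -4]
+      -> [9]
-9     -> [9, -9]
drop   -> [9]
-8     -> [9, -8]
negate -> [9, 8]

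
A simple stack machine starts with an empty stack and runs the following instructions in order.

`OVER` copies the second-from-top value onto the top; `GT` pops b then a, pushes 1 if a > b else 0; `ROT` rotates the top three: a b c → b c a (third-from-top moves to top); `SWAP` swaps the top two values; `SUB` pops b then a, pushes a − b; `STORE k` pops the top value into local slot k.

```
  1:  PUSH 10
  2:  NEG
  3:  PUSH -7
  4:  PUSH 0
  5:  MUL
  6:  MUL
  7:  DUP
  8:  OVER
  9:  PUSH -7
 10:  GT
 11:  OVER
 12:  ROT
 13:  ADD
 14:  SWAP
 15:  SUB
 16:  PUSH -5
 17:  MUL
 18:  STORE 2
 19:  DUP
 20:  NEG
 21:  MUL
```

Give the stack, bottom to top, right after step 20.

[0, 0]

PUSH 10 : 10
NEG     : -10
PUSH -7 : -10 -7
PUSH 0  : -10 -7 0
MUL     : -10 0
MUL     : 0
DUP     : 0 0
OVER    : 0 0 0
PUSH -7 : 0 0 0 -7
GT      : 0 0 1
OVER    : 0 0 1 0
ROT     : 0 1 0 0
ADD     : 0 1 0
SWAP    : 0 0 1
SUB     : 0 -1
PUSH -5 : 0 -1 -5
MUL     : 0 5
STORE 2 : 0
DUP     : 0 0
NEG     : 0 0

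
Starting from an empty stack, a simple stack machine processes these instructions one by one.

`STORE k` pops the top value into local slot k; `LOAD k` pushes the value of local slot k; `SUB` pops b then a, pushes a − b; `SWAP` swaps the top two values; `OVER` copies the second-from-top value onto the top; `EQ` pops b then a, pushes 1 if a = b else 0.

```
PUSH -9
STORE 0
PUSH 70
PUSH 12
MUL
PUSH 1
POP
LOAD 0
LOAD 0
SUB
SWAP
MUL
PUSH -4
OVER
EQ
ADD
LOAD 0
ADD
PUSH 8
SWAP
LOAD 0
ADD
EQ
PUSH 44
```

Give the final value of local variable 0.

-9

PUSH -9 -> [-9]
STORE 0 -> []
PUSH 70 -> [70]
PUSH 12 -> [70, 12]
MUL     -> [840]
PUSH 1  -> [840, 1]
POP     -> [840]
LOAD 0  -> [840, -9]
LOAD 0  -> [840, -9, -9]
SUB     -> [840, 0]
SWAP    -> [0, 840]
MUL     -> [0]
PUSH -4 -> [0, -4]
OVER    -> [0, -4, 0]
EQ      -> [0, 0]
ADD     -> [0]
LOAD 0  -> [0, -9]
ADD     -> [-9]
PUSH 8  -> [-9, 8]
SWAP    -> [8, -9]
LOAD 0  -> [8, -9, -9]
ADD     -> [8, -18]
EQ      -> [0]
PUSH 44 -> [0, 44]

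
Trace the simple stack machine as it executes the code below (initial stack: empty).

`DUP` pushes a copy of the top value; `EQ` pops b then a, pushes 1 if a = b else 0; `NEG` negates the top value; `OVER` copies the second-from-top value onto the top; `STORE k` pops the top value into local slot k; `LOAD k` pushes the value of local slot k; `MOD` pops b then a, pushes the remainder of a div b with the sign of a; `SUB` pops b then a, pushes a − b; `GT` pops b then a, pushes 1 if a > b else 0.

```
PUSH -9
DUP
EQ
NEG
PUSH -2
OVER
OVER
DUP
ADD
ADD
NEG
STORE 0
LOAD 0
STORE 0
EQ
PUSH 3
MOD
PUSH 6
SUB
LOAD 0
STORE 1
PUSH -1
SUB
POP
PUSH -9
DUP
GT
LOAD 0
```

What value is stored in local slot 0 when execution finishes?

PUSH -9 → -9
DUP     → -9 -9
EQ      → 1
NEG     → -1
PUSH -2 → -1 -2
OVER    → -1 -2 -1
OVER    → -1 -2 -1 -2
DUP     → -1 -2 -1 -2 -2
ADD     → -1 -2 -1 -4
ADD     → -1 -2 -5
NEG     → -1 -2 5
STORE 0 → -1 -2
LOAD 0  → -1 -2 5
STORE 0 → -1 -2
EQ      → 0
PUSH 3  → 0 3
MOD     → 0
PUSH 6  → 0 6
SUB     → -6
LOAD 0  → -6 5
STORE 1 → -6
PUSH -1 → -6 -1
SUB     → -5
POP     → (empty)
PUSH -9 → -9
DUP     → -9 -9
GT      → 0
LOAD 0  → 0 5

5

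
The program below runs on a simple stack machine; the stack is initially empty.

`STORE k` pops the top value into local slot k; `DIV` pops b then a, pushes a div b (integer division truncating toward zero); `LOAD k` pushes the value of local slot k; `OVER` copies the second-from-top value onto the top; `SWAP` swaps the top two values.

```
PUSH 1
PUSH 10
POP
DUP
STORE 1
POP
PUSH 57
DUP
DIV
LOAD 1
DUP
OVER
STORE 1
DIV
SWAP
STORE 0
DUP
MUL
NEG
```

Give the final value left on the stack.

PUSH 1  : 1
PUSH 10 : 1 10
POP     : 1
DUP     : 1 1
STORE 1 : 1
POP     : (empty)
PUSH 57 : 57
DUP     : 57 57
DIV     : 1
LOAD 1  : 1 1
DUP     : 1 1 1
OVER    : 1 1 1 1
STORE 1 : 1 1 1
DIV     : 1 1
SWAP    : 1 1
STORE 0 : 1
DUP     : 1 1
MUL     : 1
NEG     : -1

-1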